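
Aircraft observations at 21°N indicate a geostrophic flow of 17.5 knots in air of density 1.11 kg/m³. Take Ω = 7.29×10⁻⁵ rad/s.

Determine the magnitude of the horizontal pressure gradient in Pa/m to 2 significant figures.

Coriolis parameter at 21°N:
f = 2Ω sin φ = 2 × 7.29×10⁻⁵ × sin 21° = 5.23×10⁻⁵ s⁻¹
Wind speed in SI: 17.5 knots = 9.00 m/s
Geostrophic balance rearranged: |∂P/∂n| = f ρ V_g
|∂P/∂n| = 5.23×10⁻⁵ × 1.11 × 9.00 = 5.22×10⁻⁴ Pa/m

5.2×10⁻⁴ Pa/m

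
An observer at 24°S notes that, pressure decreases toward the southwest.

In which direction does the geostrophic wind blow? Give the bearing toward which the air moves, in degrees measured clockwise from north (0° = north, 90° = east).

135°

The pressure-gradient force points toward the southwest (bearing 225°).
Geostrophic balance: in the Southern Hemisphere the Coriolis force deflects motion to the left, so the geostrophic wind blows 90° to the left of the pressure-gradient force (low pressure on the right).
Rotating 225° by 90° counterclockwise gives 135° — the wind blows toward the southeast.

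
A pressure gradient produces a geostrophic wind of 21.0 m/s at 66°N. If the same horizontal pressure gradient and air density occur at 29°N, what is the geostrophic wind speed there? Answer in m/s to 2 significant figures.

40 m/s

With the same pressure gradient and density, V_g ∝ 1/f ∝ 1/sin φ.
V₂ = V₁ · sin φ₁ / sin φ₂ = 21.0 × sin 66° / sin 29°
V₂ = 21.0 × 0.9135/0.4848 = 40 m/s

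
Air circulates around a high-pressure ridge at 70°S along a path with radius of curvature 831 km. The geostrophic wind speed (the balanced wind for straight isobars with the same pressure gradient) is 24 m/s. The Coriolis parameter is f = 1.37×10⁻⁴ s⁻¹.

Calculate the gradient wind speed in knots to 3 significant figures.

66.8 knots

Around a high, pressure-gradient force acts outward with centrifugal, so Coriolis balances both:
fV = (1/ρ)|∂P/∂n| + V²/R  →  V² − fR·V + fR·V_g = 0
With fR = 1.37×10⁻⁴ × 831×10³ m = 114 m/s:
V = [fR − √((fR)² − 4 fR V_g)]/2 = [114 − √(114² − 4×114×24)]/2 = 34.4 m/s
Supergeostrophic (V > V_g = 24 m/s), as expected around a high.
Converting: 34.4 m/s × 1.944 = 66.8 knots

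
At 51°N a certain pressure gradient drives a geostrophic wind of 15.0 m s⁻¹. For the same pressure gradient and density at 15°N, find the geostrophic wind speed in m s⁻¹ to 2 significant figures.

45 m s⁻¹

With the same pressure gradient and density, V_g ∝ 1/f ∝ 1/sin φ.
V₂ = V₁ · sin φ₁ / sin φ₂ = 15.0 × sin 51° / sin 15°
V₂ = 15.0 × 0.7771/0.2588 = 45 m s⁻¹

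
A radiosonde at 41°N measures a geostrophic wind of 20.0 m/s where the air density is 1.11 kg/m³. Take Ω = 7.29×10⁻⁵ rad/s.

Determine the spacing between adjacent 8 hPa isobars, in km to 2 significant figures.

Coriolis parameter at 41°N:
f = 2Ω sin φ = 2 × 7.29×10⁻⁵ × sin 41° = 9.57×10⁻⁵ s⁻¹
Geostrophic balance rearranged: |∂P/∂n| = f ρ V_g
|∂P/∂n| = 9.57×10⁻⁵ × 1.11 × 20.0 = 2.12×10⁻³ Pa/m
Isobar spacing: Δn = ΔP/|∂P/∂n| = 800 Pa / 2.12×10⁻³ Pa/m = 376736 m ≈ 380 km

380 km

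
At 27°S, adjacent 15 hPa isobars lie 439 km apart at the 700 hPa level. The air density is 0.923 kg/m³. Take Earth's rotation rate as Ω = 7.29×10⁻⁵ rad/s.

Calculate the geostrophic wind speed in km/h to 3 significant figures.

Coriolis parameter at 27°S:
f = 2Ω sin φ = 2 × 7.29×10⁻⁵ × sin 27° = 6.62×10⁻⁵ s⁻¹
Pressure gradient: |∂P/∂n| = 1500 Pa / 439000 m = 3.42×10⁻³ Pa/m
Geostrophic balance (pressure-gradient force = Coriolis force):
V_g = (1/(fρ)) |∂P/∂n| = 3.42×10⁻³ / (6.62×10⁻⁵ × 0.923) = 55.9 m/s
Converting: 55.9 m/s × 3.6 = 201 km/h

201 km/h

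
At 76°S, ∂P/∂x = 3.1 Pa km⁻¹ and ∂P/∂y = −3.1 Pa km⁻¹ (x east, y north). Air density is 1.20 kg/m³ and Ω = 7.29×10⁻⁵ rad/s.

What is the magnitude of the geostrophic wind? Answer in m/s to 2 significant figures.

26 m/s

Coriolis parameter at 76°S:
f = 2Ω sin φ = 2 × 7.29×10⁻⁵ × sin 76° = 1.41×10⁻⁴ s⁻¹
In the Southern Hemisphere f is negative: f = −1.41×10⁻⁴ s⁻¹.
Component geostrophic relations (x east, y north):
u_g = −(1/(fρ)) ∂P/∂y,  v_g = (1/(fρ)) ∂P/∂x
u_g = −(−3.1×10⁻³)/(−1.41×10⁻⁴ × 1.20) = −18.3 m/s;  v_g = (3.1×10⁻³)/(−1.41×10⁻⁴ × 1.20) = −18.3 m/s
|V_g| = √(u_g² + v_g²) = 25.8 m/s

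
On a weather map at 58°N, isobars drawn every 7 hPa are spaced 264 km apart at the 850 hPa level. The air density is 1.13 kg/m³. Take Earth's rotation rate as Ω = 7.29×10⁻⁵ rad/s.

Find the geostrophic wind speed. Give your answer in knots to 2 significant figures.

37 knots

Coriolis parameter at 58°N:
f = 2Ω sin φ = 2 × 7.29×10⁻⁵ × sin 58° = 1.24×10⁻⁴ s⁻¹
Pressure gradient: |∂P/∂n| = 700 Pa / 264000 m = 2.65×10⁻³ Pa/m
Geostrophic balance (pressure-gradient force = Coriolis force):
V_g = (1/(fρ)) |∂P/∂n| = 2.65×10⁻³ / (1.24×10⁻⁴ × 1.13) = 19.0 m/s
Converting: 19.0 m/s × 1.944 = 37 knots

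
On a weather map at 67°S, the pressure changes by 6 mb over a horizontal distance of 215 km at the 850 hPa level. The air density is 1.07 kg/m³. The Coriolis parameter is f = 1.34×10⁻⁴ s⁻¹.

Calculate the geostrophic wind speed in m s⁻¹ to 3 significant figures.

19.5 m s⁻¹

Pressure gradient: |∂P/∂n| = 600 Pa / 215000 m = 2.79×10⁻³ Pa/m
Geostrophic balance (pressure-gradient force = Coriolis force):
V_g = (1/(fρ)) |∂P/∂n| = 2.79×10⁻³ / (1.34×10⁻⁴ × 1.07) = 19.5 m/s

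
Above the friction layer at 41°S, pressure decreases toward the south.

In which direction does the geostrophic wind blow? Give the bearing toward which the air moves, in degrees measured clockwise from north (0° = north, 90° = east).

The pressure-gradient force points toward the south (bearing 180°).
Geostrophic balance: in the Southern Hemisphere the Coriolis force deflects motion to the left, so the geostrophic wind blows 90° to the left of the pressure-gradient force (low pressure on the right).
Rotating 180° by 90° counterclockwise gives 090° — the wind blows toward the east.

090°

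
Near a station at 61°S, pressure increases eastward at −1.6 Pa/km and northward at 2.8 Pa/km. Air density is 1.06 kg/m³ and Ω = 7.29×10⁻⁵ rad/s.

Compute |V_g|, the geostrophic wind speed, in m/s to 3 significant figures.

23.9 m/s

Coriolis parameter at 61°S:
f = 2Ω sin φ = 2 × 7.29×10⁻⁵ × sin 61° = 1.28×10⁻⁴ s⁻¹
In the Southern Hemisphere f is negative: f = −1.28×10⁻⁴ s⁻¹.
Component geostrophic relations (x east, y north):
u_g = −(1/(fρ)) ∂P/∂y,  v_g = (1/(fρ)) ∂P/∂x
u_g = −(2.8×10⁻³)/(−1.28×10⁻⁴ × 1.06) = 20.7 m/s;  v_g = (−1.6×10⁻³)/(−1.28×10⁻⁴ × 1.06) = 11.8 m/s
|V_g| = √(u_g² + v_g²) = 23.9 m/s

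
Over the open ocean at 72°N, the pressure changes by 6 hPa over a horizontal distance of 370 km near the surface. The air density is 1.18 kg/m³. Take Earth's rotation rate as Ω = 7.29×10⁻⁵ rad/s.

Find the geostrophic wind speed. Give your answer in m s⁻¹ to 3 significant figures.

Coriolis parameter at 72°N:
f = 2Ω sin φ = 2 × 7.29×10⁻⁵ × sin 72° = 1.39×10⁻⁴ s⁻¹
Pressure gradient: |∂P/∂n| = 600 Pa / 370000 m = 1.62×10⁻³ Pa/m
Geostrophic balance (pressure-gradient force = Coriolis force):
V_g = (1/(fρ)) |∂P/∂n| = 1.62×10⁻³ / (1.39×10⁻⁴ × 1.18) = 9.91 m/s

9.91 m s⁻¹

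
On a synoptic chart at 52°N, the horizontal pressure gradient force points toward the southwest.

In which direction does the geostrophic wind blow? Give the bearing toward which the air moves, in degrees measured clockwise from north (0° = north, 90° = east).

315°

The pressure-gradient force points toward the southwest (bearing 225°).
Geostrophic balance: in the Northern Hemisphere the Coriolis force deflects motion to the right, so the geostrophic wind blows 90° to the right of the pressure-gradient force (low pressure on the left).
Rotating 225° by 90° clockwise gives 315° — the wind blows toward the northwest.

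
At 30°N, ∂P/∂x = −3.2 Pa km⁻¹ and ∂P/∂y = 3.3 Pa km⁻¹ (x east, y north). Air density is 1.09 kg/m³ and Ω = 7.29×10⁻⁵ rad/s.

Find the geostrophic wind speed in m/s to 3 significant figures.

57.8 m/s

Coriolis parameter at 30°N:
f = 2Ω sin φ = 2 × 7.29×10⁻⁵ × sin 30° = 7.29×10⁻⁵ s⁻¹
Component geostrophic relations (x east, y north):
u_g = −(1/(fρ)) ∂P/∂y,  v_g = (1/(fρ)) ∂P/∂x
u_g = −(3.3×10⁻³)/(7.29×10⁻⁵ × 1.09) = −41.5 m/s;  v_g = (−3.2×10⁻³)/(7.29×10⁻⁵ × 1.09) = −40.3 m/s
|V_g| = √(u_g² + v_g²) = 57.8 m/s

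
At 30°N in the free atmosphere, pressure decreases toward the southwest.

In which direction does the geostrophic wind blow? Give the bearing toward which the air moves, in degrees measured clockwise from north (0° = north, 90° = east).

The pressure-gradient force points toward the southwest (bearing 225°).
Geostrophic balance: in the Northern Hemisphere the Coriolis force deflects motion to the right, so the geostrophic wind blows 90° to the right of the pressure-gradient force (low pressure on the left).
Rotating 225° by 90° clockwise gives 315° — the wind blows toward the northwest.

315°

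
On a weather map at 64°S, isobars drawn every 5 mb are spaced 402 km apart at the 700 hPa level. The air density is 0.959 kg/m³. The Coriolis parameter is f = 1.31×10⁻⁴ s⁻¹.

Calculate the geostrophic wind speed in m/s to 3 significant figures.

Pressure gradient: |∂P/∂n| = 500 Pa / 402000 m = 1.24×10⁻³ Pa/m
Geostrophic balance (pressure-gradient force = Coriolis force):
V_g = (1/(fρ)) |∂P/∂n| = 1.24×10⁻³ / (1.31×10⁻⁴ × 0.959) = 9.90 m/s

9.90 m/s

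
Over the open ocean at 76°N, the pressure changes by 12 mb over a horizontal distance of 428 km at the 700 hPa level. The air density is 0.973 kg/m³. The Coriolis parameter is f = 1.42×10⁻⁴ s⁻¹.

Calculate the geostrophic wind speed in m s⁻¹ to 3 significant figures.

20.3 m s⁻¹

Pressure gradient: |∂P/∂n| = 1200 Pa / 428000 m = 2.80×10⁻³ Pa/m
Geostrophic balance (pressure-gradient force = Coriolis force):
V_g = (1/(fρ)) |∂P/∂n| = 2.80×10⁻³ / (1.42×10⁻⁴ × 0.973) = 20.3 m/s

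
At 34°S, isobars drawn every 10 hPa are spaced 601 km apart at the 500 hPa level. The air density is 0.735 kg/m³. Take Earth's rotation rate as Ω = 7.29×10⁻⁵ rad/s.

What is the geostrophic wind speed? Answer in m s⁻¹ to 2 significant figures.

Coriolis parameter at 34°S:
f = 2Ω sin φ = 2 × 7.29×10⁻⁵ × sin 34° = 8.15×10⁻⁵ s⁻¹
Pressure gradient: |∂P/∂n| = 1000 Pa / 601000 m = 1.66×10⁻³ Pa/m
Geostrophic balance (pressure-gradient force = Coriolis force):
V_g = (1/(fρ)) |∂P/∂n| = 1.66×10⁻³ / (8.15×10⁻⁵ × 0.735) = 27.8 m/s

28 m s⁻¹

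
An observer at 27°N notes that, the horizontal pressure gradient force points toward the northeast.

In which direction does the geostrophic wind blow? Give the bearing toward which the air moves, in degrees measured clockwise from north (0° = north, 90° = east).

135°

The pressure-gradient force points toward the northeast (bearing 045°).
Geostrophic balance: in the Northern Hemisphere the Coriolis force deflects motion to the right, so the geostrophic wind blows 90° to the right of the pressure-gradient force (low pressure on the left).
Rotating 045° by 90° clockwise gives 135° — the wind blows toward the southeast.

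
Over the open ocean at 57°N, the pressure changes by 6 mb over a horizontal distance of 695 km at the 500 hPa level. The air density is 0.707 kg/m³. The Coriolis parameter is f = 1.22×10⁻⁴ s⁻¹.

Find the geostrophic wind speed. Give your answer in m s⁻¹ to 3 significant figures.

10.0 m s⁻¹

Pressure gradient: |∂P/∂n| = 600 Pa / 695000 m = 8.63×10⁻⁴ Pa/m
Geostrophic balance (pressure-gradient force = Coriolis force):
V_g = (1/(fρ)) |∂P/∂n| = 8.63×10⁻⁴ / (1.22×10⁻⁴ × 0.707) = 10.0 m/s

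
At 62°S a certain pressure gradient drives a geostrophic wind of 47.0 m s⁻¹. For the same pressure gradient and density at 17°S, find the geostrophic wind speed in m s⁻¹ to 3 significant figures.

142 m s⁻¹

With the same pressure gradient and density, V_g ∝ 1/f ∝ 1/sin φ.
V₂ = V₁ · sin φ₁ / sin φ₂ = 47.0 × sin 62° / sin 17°
V₂ = 47.0 × 0.8829/0.2924 = 142 m s⁻¹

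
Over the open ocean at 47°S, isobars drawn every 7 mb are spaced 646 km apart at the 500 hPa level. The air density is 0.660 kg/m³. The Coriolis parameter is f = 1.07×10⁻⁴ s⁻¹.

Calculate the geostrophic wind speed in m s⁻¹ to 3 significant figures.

Pressure gradient: |∂P/∂n| = 700 Pa / 646000 m = 1.08×10⁻³ Pa/m
Geostrophic balance (pressure-gradient force = Coriolis force):
V_g = (1/(fρ)) |∂P/∂n| = 1.08×10⁻³ / (1.07×10⁻⁴ × 0.660) = 15.3 m/s

15.3 m s⁻¹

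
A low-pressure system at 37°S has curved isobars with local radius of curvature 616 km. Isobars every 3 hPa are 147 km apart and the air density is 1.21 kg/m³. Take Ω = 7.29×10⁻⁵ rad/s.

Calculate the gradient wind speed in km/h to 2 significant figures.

54 km/h

Coriolis parameter at 37°S:
f = 2Ω sin φ = 2 × 7.29×10⁻⁵ × sin 37° = 8.77×10⁻⁵ s⁻¹
Pressure gradient: |∂P/∂n| = 300 Pa / 147000 m = 2.04×10⁻³ Pa/m
Geostrophic speed: V_g = |∂P/∂n|/(fρ) = 2.04×10⁻³/(8.77×10⁻⁵ × 1.21) = 19.2 m/s
Around a low, centrifugal force acts outward with Coriolis, so pressure-gradient force balances both:
(1/ρ)|∂P/∂n| = fV + V²/R  →  V² + fR·V − fR·V_g = 0
With fR = 8.77×10⁻⁵ × 616×10³ m = 54.1 m/s:
V = [−fR + √((fR)² + 4 fR V_g)]/2 = [−54.1 + √(54.1² + 4×54.1×19.2)]/2 = 15 m/s
Subgeostrophic (V < V_g = 19.2 m/s), as expected around a low.
Converting: 15 m/s × 3.6 = 54 km/h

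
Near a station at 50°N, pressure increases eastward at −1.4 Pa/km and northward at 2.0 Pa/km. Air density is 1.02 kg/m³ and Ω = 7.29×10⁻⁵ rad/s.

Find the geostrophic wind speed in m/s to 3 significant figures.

21.4 m/s

Coriolis parameter at 50°N:
f = 2Ω sin φ = 2 × 7.29×10⁻⁵ × sin 50° = 1.12×10⁻⁴ s⁻¹
Component geostrophic relations (x east, y north):
u_g = −(1/(fρ)) ∂P/∂y,  v_g = (1/(fρ)) ∂P/∂x
u_g = −(2.0×10⁻³)/(1.12×10⁻⁴ × 1.02) = −17.6 m/s;  v_g = (−1.4×10⁻³)/(1.12×10⁻⁴ × 1.02) = −12.3 m/s
|V_g| = √(u_g² + v_g²) = 21.4 m/s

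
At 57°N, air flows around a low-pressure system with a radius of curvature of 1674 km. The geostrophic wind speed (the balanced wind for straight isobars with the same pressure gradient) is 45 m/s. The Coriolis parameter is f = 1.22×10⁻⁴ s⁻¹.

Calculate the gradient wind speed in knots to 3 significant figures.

73.8 knots

Around a low, centrifugal force acts outward with Coriolis, so pressure-gradient force balances both:
(1/ρ)|∂P/∂n| = fV + V²/R  →  V² + fR·V − fR·V_g = 0
With fR = 1.22×10⁻⁴ × 1674×10³ m = 204 m/s:
V = [−fR + √((fR)² + 4 fR V_g)]/2 = [−204 + √(204² + 4×204×45)]/2 = 37.9 m/s
Subgeostrophic (V < V_g = 45 m/s), as expected around a low.
Converting: 37.9 m/s × 1.944 = 73.8 knots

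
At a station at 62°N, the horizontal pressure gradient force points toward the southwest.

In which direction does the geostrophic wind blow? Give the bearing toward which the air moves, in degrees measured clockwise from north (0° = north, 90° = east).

The pressure-gradient force points toward the southwest (bearing 225°).
Geostrophic balance: in the Northern Hemisphere the Coriolis force deflects motion to the right, so the geostrophic wind blows 90° to the right of the pressure-gradient force (low pressure on the left).
Rotating 225° by 90° clockwise gives 315° — the wind blows toward the northwest.

315°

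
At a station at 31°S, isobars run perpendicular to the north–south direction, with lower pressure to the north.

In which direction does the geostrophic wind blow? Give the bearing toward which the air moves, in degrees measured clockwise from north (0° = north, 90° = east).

270°

The pressure-gradient force points toward the north (bearing 000°).
Geostrophic balance: in the Southern Hemisphere the Coriolis force deflects motion to the left, so the geostrophic wind blows 90° to the left of the pressure-gradient force (low pressure on the right).
Rotating 000° by 90° counterclockwise gives 270° — the wind blows toward the west.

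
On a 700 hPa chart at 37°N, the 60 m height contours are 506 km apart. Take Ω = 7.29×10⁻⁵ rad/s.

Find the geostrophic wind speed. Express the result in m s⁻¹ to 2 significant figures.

13 m s⁻¹

Coriolis parameter at 37°N:
f = 2Ω sin φ = 2 × 7.29×10⁻⁵ × sin 37° = 8.77×10⁻⁵ s⁻¹
Height gradient: |∂Z/∂n| = 60 m / 506000 m = 1.19×10⁻⁴
On a pressure surface, geostrophic balance gives V_g = (g/f)|∂Z/∂n|:
V_g = 9.81 × 1.19×10⁻⁴ / 8.77×10⁻⁵ = 13.3 m/s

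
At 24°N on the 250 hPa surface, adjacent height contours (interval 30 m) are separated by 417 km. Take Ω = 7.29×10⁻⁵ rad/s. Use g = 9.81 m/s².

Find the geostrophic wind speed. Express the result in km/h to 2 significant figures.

Coriolis parameter at 24°N:
f = 2Ω sin φ = 2 × 7.29×10⁻⁵ × sin 24° = 5.93×10⁻⁵ s⁻¹
Height gradient: |∂Z/∂n| = 30 m / 417000 m = 7.19×10⁻⁵
On a pressure surface, geostrophic balance gives V_g = (g/f)|∂Z/∂n|:
V_g = 9.81 × 7.19×10⁻⁵ / 5.93×10⁻⁵ = 11.9 m/s
Converting: 11.9 m/s × 3.6 = 43 km/h

43 km/h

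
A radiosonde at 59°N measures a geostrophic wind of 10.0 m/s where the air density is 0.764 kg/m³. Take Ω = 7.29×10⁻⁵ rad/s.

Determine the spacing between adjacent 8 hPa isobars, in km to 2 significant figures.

Coriolis parameter at 59°N:
f = 2Ω sin φ = 2 × 7.29×10⁻⁵ × sin 59° = 1.25×10⁻⁴ s⁻¹
Geostrophic balance rearranged: |∂P/∂n| = f ρ V_g
|∂P/∂n| = 1.25×10⁻⁴ × 0.764 × 10.0 = 9.55×10⁻⁴ Pa/m
Isobar spacing: Δn = ΔP/|∂P/∂n| = 800 Pa / 9.55×10⁻⁴ Pa/m = 837864 m ≈ 840 km

840 km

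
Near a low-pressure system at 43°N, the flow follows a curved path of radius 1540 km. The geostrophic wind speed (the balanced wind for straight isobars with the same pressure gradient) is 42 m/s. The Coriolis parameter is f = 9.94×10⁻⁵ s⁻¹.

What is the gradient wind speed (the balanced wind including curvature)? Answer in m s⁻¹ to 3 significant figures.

Around a low, centrifugal force acts outward with Coriolis, so pressure-gradient force balances both:
(1/ρ)|∂P/∂n| = fV + V²/R  →  V² + fR·V − fR·V_g = 0
With fR = 9.94×10⁻⁵ × 1540×10³ m = 153 m/s:
V = [−fR + √((fR)² + 4 fR V_g)]/2 = [−153 + √(153² + 4×153×42)]/2 = 34.3 m/s
Subgeostrophic (V < V_g = 42 m/s), as expected around a low.

34.3 m s⁻¹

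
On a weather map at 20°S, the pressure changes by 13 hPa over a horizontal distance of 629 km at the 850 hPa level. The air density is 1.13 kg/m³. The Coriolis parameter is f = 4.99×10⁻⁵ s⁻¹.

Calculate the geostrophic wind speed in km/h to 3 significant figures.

Pressure gradient: |∂P/∂n| = 1300 Pa / 629000 m = 2.07×10⁻³ Pa/m
Geostrophic balance (pressure-gradient force = Coriolis force):
V_g = (1/(fρ)) |∂P/∂n| = 2.07×10⁻³ / (4.99×10⁻⁵ × 1.13) = 36.7 m/s
Converting: 36.7 m/s × 3.6 = 132 km/h

132 km/h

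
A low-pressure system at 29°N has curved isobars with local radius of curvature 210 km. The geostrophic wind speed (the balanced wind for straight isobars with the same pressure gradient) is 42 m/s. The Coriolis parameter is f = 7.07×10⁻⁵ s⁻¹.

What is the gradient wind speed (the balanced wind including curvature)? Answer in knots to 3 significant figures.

36.2 knots

Around a low, centrifugal force acts outward with Coriolis, so pressure-gradient force balances both:
(1/ρ)|∂P/∂n| = fV + V²/R  →  V² + fR·V − fR·V_g = 0
With fR = 7.07×10⁻⁵ × 210×10³ m = 14.8 m/s:
V = [−fR + √((fR)² + 4 fR V_g)]/2 = [−14.8 + √(14.8² + 4×14.8×42)]/2 = 18.6 m/s
Subgeostrophic (V < V_g = 42 m/s), as expected around a low.
Converting: 18.6 m/s × 1.944 = 36.2 knots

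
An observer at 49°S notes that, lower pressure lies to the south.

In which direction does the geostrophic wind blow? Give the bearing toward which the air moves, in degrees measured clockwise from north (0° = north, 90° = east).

The pressure-gradient force points toward the south (bearing 180°).
Geostrophic balance: in the Southern Hemisphere the Coriolis force deflects motion to the left, so the geostrophic wind blows 90° to the left of the pressure-gradient force (low pressure on the right).
Rotating 180° by 90° counterclockwise gives 090° — the wind blows toward the east.

090°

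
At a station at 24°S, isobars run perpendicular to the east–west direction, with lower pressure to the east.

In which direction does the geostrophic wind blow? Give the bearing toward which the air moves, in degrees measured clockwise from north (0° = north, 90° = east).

The pressure-gradient force points toward the east (bearing 090°).
Geostrophic balance: in the Southern Hemisphere the Coriolis force deflects motion to the left, so the geostrophic wind blows 90° to the left of the pressure-gradient force (low pressure on the right).
Rotating 090° by 90° counterclockwise gives 000° — the wind blows toward the north.

000°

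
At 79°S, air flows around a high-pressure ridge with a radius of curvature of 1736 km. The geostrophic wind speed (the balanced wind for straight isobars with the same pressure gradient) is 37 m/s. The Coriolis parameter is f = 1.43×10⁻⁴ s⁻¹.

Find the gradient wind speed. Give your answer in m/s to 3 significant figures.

45.2 m/s

Around a high, pressure-gradient force acts outward with centrifugal, so Coriolis balances both:
fV = (1/ρ)|∂P/∂n| + V²/R  →  V² − fR·V + fR·V_g = 0
With fR = 1.43×10⁻⁴ × 1736×10³ m = 248 m/s:
V = [fR − √((fR)² − 4 fR V_g)]/2 = [248 − √(248² − 4×248×37)]/2 = 45.2 m/s
Supergeostrophic (V > V_g = 37 m/s), as expected around a high.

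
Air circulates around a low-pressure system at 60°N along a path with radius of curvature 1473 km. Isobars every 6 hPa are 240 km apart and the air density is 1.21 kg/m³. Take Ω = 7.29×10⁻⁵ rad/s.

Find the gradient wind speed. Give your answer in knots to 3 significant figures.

29.4 knots

Coriolis parameter at 60°N:
f = 2Ω sin φ = 2 × 7.29×10⁻⁵ × sin 60° = 1.26×10⁻⁴ s⁻¹
Pressure gradient: |∂P/∂n| = 600 Pa / 240000 m = 2.50×10⁻³ Pa/m
Geostrophic speed: V_g = |∂P/∂n|/(fρ) = 2.50×10⁻³/(1.26×10⁻⁴ × 1.21) = 16.4 m/s
Around a low, centrifugal force acts outward with Coriolis, so pressure-gradient force balances both:
(1/ρ)|∂P/∂n| = fV + V²/R  →  V² + fR·V − fR·V_g = 0
With fR = 1.26×10⁻⁴ × 1473×10³ m = 186 m/s:
V = [−fR + √((fR)² + 4 fR V_g)]/2 = [−186 + √(186² + 4×186×16.4)]/2 = 15.1 m/s
Subgeostrophic (V < V_g = 16.4 m/s), as expected around a low.
Converting: 15.1 m/s × 1.944 = 29.4 knots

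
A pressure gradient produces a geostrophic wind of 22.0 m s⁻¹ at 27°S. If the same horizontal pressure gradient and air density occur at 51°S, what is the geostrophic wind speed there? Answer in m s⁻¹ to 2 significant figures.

13 m s⁻¹

With the same pressure gradient and density, V_g ∝ 1/f ∝ 1/sin φ.
V₂ = V₁ · sin φ₁ / sin φ₂ = 22.0 × sin 27° / sin 51°
V₂ = 22.0 × 0.4540/0.7771 = 13 m s⁻¹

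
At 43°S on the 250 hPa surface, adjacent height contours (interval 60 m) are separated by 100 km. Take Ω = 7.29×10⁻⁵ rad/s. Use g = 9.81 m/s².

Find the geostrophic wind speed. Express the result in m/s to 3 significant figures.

Coriolis parameter at 43°S:
f = 2Ω sin φ = 2 × 7.29×10⁻⁵ × sin 43° = 9.94×10⁻⁵ s⁻¹
Height gradient: |∂Z/∂n| = 60 m / 100000 m = 6.00×10⁻⁴
On a pressure surface, geostrophic balance gives V_g = (g/f)|∂Z/∂n|:
V_g = 9.81 × 6.00×10⁻⁴ / 9.94×10⁻⁵ = 59.2 m/s

59.2 m/s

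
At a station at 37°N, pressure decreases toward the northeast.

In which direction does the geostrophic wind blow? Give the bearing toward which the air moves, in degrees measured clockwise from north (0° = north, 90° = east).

135°

The pressure-gradient force points toward the northeast (bearing 045°).
Geostrophic balance: in the Northern Hemisphere the Coriolis force deflects motion to the right, so the geostrophic wind blows 90° to the right of the pressure-gradient force (low pressure on the left).
Rotating 045° by 90° clockwise gives 135° — the wind blows toward the southeast.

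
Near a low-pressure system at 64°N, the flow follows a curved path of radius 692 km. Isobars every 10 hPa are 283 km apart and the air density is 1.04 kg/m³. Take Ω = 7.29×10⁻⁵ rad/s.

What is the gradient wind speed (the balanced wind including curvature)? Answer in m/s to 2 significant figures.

21 m/s

Coriolis parameter at 64°N:
f = 2Ω sin φ = 2 × 7.29×10⁻⁵ × sin 64° = 1.31×10⁻⁴ s⁻¹
Pressure gradient: |∂P/∂n| = 1000 Pa / 283000 m = 3.53×10⁻³ Pa/m
Geostrophic speed: V_g = |∂P/∂n|/(fρ) = 3.53×10⁻³/(1.31×10⁻⁴ × 1.04) = 25.9 m/s
Around a low, centrifugal force acts outward with Coriolis, so pressure-gradient force balances both:
(1/ρ)|∂P/∂n| = fV + V²/R  →  V² + fR·V − fR·V_g = 0
With fR = 1.31×10⁻⁴ × 692×10³ m = 90.7 m/s:
V = [−fR + √((fR)² + 4 fR V_g)]/2 = [−90.7 + √(90.7² + 4×90.7×25.9)]/2 = 21 m/s
Subgeostrophic (V < V_g = 25.9 m/s), as expected around a low.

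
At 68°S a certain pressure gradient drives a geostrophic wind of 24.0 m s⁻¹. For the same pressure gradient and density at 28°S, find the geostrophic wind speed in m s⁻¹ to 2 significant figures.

47 m s⁻¹

With the same pressure gradient and density, V_g ∝ 1/f ∝ 1/sin φ.
V₂ = V₁ · sin φ₁ / sin φ₂ = 24.0 × sin 68° / sin 28°
V₂ = 24.0 × 0.9272/0.4695 = 47 m s⁻¹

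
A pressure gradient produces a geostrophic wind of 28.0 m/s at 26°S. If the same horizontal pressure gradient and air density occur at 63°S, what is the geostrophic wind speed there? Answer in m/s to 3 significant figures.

13.8 m/s

With the same pressure gradient and density, V_g ∝ 1/f ∝ 1/sin φ.
V₂ = V₁ · sin φ₁ / sin φ₂ = 28.0 × sin 26° / sin 63°
V₂ = 28.0 × 0.4384/0.8910 = 13.8 m/s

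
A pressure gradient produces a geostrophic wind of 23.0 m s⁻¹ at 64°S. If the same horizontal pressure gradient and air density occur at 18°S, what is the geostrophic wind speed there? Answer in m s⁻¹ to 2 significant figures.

67 m s⁻¹

With the same pressure gradient and density, V_g ∝ 1/f ∝ 1/sin φ.
V₂ = V₁ · sin φ₁ / sin φ₂ = 23.0 × sin 64° / sin 18°
V₂ = 23.0 × 0.8988/0.3090 = 67 m s⁻¹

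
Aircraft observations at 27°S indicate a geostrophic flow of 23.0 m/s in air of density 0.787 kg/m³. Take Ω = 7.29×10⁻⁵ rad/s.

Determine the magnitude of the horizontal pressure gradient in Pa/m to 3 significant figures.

1.20×10⁻³ Pa/m

Coriolis parameter at 27°S:
f = 2Ω sin φ = 2 × 7.29×10⁻⁵ × sin 27° = 6.62×10⁻⁵ s⁻¹
Geostrophic balance rearranged: |∂P/∂n| = f ρ V_g
|∂P/∂n| = 6.62×10⁻⁵ × 0.787 × 23.0 = 1.20×10⁻³ Pa/m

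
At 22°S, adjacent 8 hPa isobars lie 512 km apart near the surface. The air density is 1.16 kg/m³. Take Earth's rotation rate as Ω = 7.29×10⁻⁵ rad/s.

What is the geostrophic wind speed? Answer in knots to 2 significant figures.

Coriolis parameter at 22°S:
f = 2Ω sin φ = 2 × 7.29×10⁻⁵ × sin 22° = 5.46×10⁻⁵ s⁻¹
Pressure gradient: |∂P/∂n| = 800 Pa / 512000 m = 1.56×10⁻³ Pa/m
Geostrophic balance (pressure-gradient force = Coriolis force):
V_g = (1/(fρ)) |∂P/∂n| = 1.56×10⁻³ / (5.46×10⁻⁵ × 1.16) = 24.7 m/s
Converting: 24.7 m/s × 1.944 = 48 knots

48 knots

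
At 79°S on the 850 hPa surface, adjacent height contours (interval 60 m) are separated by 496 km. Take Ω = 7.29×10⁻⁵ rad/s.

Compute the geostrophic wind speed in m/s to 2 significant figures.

8.3 m/s

Coriolis parameter at 79°S:
f = 2Ω sin φ = 2 × 7.29×10⁻⁵ × sin 79° = 1.43×10⁻⁴ s⁻¹
Height gradient: |∂Z/∂n| = 60 m / 496000 m = 1.21×10⁻⁴
On a pressure surface, geostrophic balance gives V_g = (g/f)|∂Z/∂n|:
V_g = 9.81 × 1.21×10⁻⁴ / 1.43×10⁻⁴ = 8.29 m/s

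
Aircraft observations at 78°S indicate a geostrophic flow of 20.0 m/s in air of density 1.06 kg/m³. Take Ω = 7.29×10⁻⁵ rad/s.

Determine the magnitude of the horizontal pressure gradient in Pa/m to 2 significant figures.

Coriolis parameter at 78°S:
f = 2Ω sin φ = 2 × 7.29×10⁻⁵ × sin 78° = 1.43×10⁻⁴ s⁻¹
Geostrophic balance rearranged: |∂P/∂n| = f ρ V_g
|∂P/∂n| = 1.43×10⁻⁴ × 1.06 × 20.0 = 3.02×10⁻³ Pa/m

3.0×10⁻³ Pa/m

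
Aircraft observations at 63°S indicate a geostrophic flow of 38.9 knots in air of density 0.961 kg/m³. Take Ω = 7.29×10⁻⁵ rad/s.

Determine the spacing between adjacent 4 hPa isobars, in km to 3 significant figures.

Coriolis parameter at 63°S:
f = 2Ω sin φ = 2 × 7.29×10⁻⁵ × sin 63° = 1.30×10⁻⁴ s⁻¹
Wind speed in SI: 38.9 knots = 20.0 m/s
Geostrophic balance rearranged: |∂P/∂n| = f ρ V_g
|∂P/∂n| = 1.30×10⁻⁴ × 0.961 × 20.0 = 2.50×10⁻³ Pa/m
Isobar spacing: Δn = ΔP/|∂P/∂n| = 400 Pa / 2.50×10⁻³ Pa/m = 160107 m ≈ 160 km

160 km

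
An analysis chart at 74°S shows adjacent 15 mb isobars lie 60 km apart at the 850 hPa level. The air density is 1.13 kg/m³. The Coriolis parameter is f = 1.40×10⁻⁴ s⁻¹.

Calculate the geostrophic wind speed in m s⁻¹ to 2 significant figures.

160 m s⁻¹

Pressure gradient: |∂P/∂n| = 1500 Pa / 60000 m = 2.50×10⁻² Pa/m
Geostrophic balance (pressure-gradient force = Coriolis force):
V_g = (1/(fρ)) |∂P/∂n| = 2.50×10⁻² / (1.40×10⁻⁴ × 1.13) = 158 m/s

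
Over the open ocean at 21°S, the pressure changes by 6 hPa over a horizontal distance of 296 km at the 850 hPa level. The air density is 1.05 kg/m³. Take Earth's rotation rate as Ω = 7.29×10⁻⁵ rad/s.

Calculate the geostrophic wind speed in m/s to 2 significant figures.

Coriolis parameter at 21°S:
f = 2Ω sin φ = 2 × 7.29×10⁻⁵ × sin 21° = 5.23×10⁻⁵ s⁻¹
Pressure gradient: |∂P/∂n| = 600 Pa / 296000 m = 2.03×10⁻³ Pa/m
Geostrophic balance (pressure-gradient force = Coriolis force):
V_g = (1/(fρ)) |∂P/∂n| = 2.03×10⁻³ / (5.23×10⁻⁵ × 1.05) = 36.9 m/s

37 m/s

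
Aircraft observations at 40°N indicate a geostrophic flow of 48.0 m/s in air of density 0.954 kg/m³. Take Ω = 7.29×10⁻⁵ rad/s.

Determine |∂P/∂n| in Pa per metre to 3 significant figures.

4.29×10⁻³ Pa/m

Coriolis parameter at 40°N:
f = 2Ω sin φ = 2 × 7.29×10⁻⁵ × sin 40° = 9.37×10⁻⁵ s⁻¹
Geostrophic balance rearranged: |∂P/∂n| = f ρ V_g
|∂P/∂n| = 9.37×10⁻⁵ × 0.954 × 48.0 = 4.29×10⁻³ Pa/m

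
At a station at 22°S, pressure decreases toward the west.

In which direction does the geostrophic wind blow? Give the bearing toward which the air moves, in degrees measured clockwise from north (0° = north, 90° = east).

180°

The pressure-gradient force points toward the west (bearing 270°).
Geostrophic balance: in the Southern Hemisphere the Coriolis force deflects motion to the left, so the geostrophic wind blows 90° to the left of the pressure-gradient force (low pressure on the right).
Rotating 270° by 90° counterclockwise gives 180° — the wind blows toward the south.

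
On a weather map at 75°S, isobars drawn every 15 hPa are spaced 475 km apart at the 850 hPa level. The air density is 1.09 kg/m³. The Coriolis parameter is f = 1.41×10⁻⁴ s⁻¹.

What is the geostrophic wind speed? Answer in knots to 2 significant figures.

Pressure gradient: |∂P/∂n| = 1500 Pa / 475000 m = 3.16×10⁻³ Pa/m
Geostrophic balance (pressure-gradient force = Coriolis force):
V_g = (1/(fρ)) |∂P/∂n| = 3.16×10⁻³ / (1.41×10⁻⁴ × 1.09) = 20.5 m/s
Converting: 20.5 m/s × 1.944 = 40 knots

40 knots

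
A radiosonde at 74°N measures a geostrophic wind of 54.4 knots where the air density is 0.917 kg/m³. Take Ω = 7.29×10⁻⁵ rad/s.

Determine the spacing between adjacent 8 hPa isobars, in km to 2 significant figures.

220 km

Coriolis parameter at 74°N:
f = 2Ω sin φ = 2 × 7.29×10⁻⁵ × sin 74° = 1.40×10⁻⁴ s⁻¹
Wind speed in SI: 54.4 knots = 28.0 m/s
Geostrophic balance rearranged: |∂P/∂n| = f ρ V_g
|∂P/∂n| = 1.40×10⁻⁴ × 0.917 × 28.0 = 3.60×10⁻³ Pa/m
Isobar spacing: Δn = ΔP/|∂P/∂n| = 800 Pa / 3.60×10⁻³ Pa/m = 222425 m ≈ 220 km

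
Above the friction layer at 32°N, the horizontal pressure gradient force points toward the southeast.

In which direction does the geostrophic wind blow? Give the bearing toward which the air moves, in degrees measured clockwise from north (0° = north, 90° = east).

225°

The pressure-gradient force points toward the southeast (bearing 135°).
Geostrophic balance: in the Northern Hemisphere the Coriolis force deflects motion to the right, so the geostrophic wind blows 90° to the right of the pressure-gradient force (low pressure on the left).
Rotating 135° by 90° clockwise gives 225° — the wind blows toward the southwest.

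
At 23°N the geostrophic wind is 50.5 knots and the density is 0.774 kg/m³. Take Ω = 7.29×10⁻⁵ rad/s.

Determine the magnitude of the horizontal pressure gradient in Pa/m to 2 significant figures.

1.1×10⁻³ Pa/m

Coriolis parameter at 23°N:
f = 2Ω sin φ = 2 × 7.29×10⁻⁵ × sin 23° = 5.70×10⁻⁵ s⁻¹
Wind speed in SI: 50.5 knots = 26.0 m/s
Geostrophic balance rearranged: |∂P/∂n| = f ρ V_g
|∂P/∂n| = 5.70×10⁻⁵ × 0.774 × 26.0 = 1.15×10⁻³ Pa/m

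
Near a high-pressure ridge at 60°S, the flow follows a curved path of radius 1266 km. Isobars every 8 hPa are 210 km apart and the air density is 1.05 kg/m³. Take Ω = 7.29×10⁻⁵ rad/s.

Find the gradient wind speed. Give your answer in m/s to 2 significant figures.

Coriolis parameter at 60°S:
f = 2Ω sin φ = 2 × 7.29×10⁻⁵ × sin 60° = 1.26×10⁻⁴ s⁻¹
Pressure gradient: |∂P/∂n| = 800 Pa / 210000 m = 3.81×10⁻³ Pa/m
Geostrophic speed: V_g = |∂P/∂n|/(fρ) = 3.81×10⁻³/(1.26×10⁻⁴ × 1.05) = 28.7 m/s
Around a high, pressure-gradient force acts outward with centrifugal, so Coriolis balances both:
fV = (1/ρ)|∂P/∂n| + V²/R  →  V² − fR·V + fR·V_g = 0
With fR = 1.26×10⁻⁴ × 1266×10³ m = 160 m/s:
V = [fR − √((fR)² − 4 fR V_g)]/2 = [160 − √(160² − 4×160×28.7)]/2 = 37.6 m/s
Supergeostrophic (V > V_g = 28.7 m/s), as expected around a high.

38 m/s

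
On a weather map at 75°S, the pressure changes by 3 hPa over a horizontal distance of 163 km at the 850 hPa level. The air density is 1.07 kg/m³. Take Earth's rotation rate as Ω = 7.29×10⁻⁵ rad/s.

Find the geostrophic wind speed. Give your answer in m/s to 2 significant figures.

Coriolis parameter at 75°S:
f = 2Ω sin φ = 2 × 7.29×10⁻⁵ × sin 75° = 1.41×10⁻⁴ s⁻¹
Pressure gradient: |∂P/∂n| = 300 Pa / 163000 m = 1.84×10⁻³ Pa/m
Geostrophic balance (pressure-gradient force = Coriolis force):
V_g = (1/(fρ)) |∂P/∂n| = 1.84×10⁻³ / (1.41×10⁻⁴ × 1.07) = 12.2 m/s

12 m/s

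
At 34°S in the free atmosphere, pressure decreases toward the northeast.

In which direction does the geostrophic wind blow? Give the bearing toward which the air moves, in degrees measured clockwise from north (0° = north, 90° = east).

315°

The pressure-gradient force points toward the northeast (bearing 045°).
Geostrophic balance: in the Southern Hemisphere the Coriolis force deflects motion to the left, so the geostrophic wind blows 90° to the left of the pressure-gradient force (low pressure on the right).
Rotating 045° by 90° counterclockwise gives 315° — the wind blows toward the northwest.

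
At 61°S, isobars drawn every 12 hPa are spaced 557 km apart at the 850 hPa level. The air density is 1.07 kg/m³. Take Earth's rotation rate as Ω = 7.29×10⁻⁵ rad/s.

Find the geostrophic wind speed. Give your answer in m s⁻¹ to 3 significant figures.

15.8 m s⁻¹

Coriolis parameter at 61°S:
f = 2Ω sin φ = 2 × 7.29×10⁻⁵ × sin 61° = 1.28×10⁻⁴ s⁻¹
Pressure gradient: |∂P/∂n| = 1200 Pa / 557000 m = 2.15×10⁻³ Pa/m
Geostrophic balance (pressure-gradient force = Coriolis force):
V_g = (1/(fρ)) |∂P/∂n| = 2.15×10⁻³ / (1.28×10⁻⁴ × 1.07) = 15.8 m/s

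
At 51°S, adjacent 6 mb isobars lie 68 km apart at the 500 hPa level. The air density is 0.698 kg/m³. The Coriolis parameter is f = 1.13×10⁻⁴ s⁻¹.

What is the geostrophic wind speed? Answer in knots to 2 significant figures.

Pressure gradient: |∂P/∂n| = 600 Pa / 68000 m = 8.82×10⁻³ Pa/m
Geostrophic balance (pressure-gradient force = Coriolis force):
V_g = (1/(fρ)) |∂P/∂n| = 8.82×10⁻³ / (1.13×10⁻⁴ × 0.698) = 112 m/s
Converting: 112 m/s × 1.944 = 220 knots

220 knots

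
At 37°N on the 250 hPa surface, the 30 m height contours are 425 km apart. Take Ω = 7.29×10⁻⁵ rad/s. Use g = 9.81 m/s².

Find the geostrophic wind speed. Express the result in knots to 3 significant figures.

15.3 knots

Coriolis parameter at 37°N:
f = 2Ω sin φ = 2 × 7.29×10⁻⁵ × sin 37° = 8.77×10⁻⁵ s⁻¹
Height gradient: |∂Z/∂n| = 30 m / 425000 m = 7.06×10⁻⁵
On a pressure surface, geostrophic balance gives V_g = (g/f)|∂Z/∂n|:
V_g = 9.81 × 7.06×10⁻⁵ / 8.77×10⁻⁵ = 7.89 m/s
Converting: 7.89 m/s × 1.944 = 15.3 knots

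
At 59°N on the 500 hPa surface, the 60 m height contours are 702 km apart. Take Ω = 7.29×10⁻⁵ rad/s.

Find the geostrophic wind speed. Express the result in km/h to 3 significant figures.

24.2 km/h

Coriolis parameter at 59°N:
f = 2Ω sin φ = 2 × 7.29×10⁻⁵ × sin 59° = 1.25×10⁻⁴ s⁻¹
Height gradient: |∂Z/∂n| = 60 m / 702000 m = 8.55×10⁻⁵
On a pressure surface, geostrophic balance gives V_g = (g/f)|∂Z/∂n|:
V_g = 9.81 × 8.55×10⁻⁵ / 1.25×10⁻⁴ = 6.71 m/s
Converting: 6.71 m/s × 3.6 = 24.2 km/h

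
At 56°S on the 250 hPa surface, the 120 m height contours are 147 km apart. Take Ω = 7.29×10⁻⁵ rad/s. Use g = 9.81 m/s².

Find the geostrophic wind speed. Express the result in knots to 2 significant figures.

Coriolis parameter at 56°S:
f = 2Ω sin φ = 2 × 7.29×10⁻⁵ × sin 56° = 1.21×10⁻⁴ s⁻¹
Height gradient: |∂Z/∂n| = 120 m / 147000 m = 8.16×10⁻⁴
On a pressure surface, geostrophic balance gives V_g = (g/f)|∂Z/∂n|:
V_g = 9.81 × 8.16×10⁻⁴ / 1.21×10⁻⁴ = 66.3 m/s
Converting: 66.3 m/s × 1.944 = 130 knots

130 knots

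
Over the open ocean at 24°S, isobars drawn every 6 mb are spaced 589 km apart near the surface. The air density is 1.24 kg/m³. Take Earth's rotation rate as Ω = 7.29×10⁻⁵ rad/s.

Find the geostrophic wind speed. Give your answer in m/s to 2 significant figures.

Coriolis parameter at 24°S:
f = 2Ω sin φ = 2 × 7.29×10⁻⁵ × sin 24° = 5.93×10⁻⁵ s⁻¹
Pressure gradient: |∂P/∂n| = 600 Pa / 589000 m = 1.02×10⁻³ Pa/m
Geostrophic balance (pressure-gradient force = Coriolis force):
V_g = (1/(fρ)) |∂P/∂n| = 1.02×10⁻³ / (5.93×10⁻⁵ × 1.24) = 13.9 m/s

14 m/s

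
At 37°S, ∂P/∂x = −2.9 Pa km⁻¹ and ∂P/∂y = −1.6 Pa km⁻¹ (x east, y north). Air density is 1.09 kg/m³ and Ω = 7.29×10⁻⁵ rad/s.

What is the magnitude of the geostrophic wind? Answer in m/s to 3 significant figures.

Coriolis parameter at 37°S:
f = 2Ω sin φ = 2 × 7.29×10⁻⁵ × sin 37° = 8.77×10⁻⁵ s⁻¹
In the Southern Hemisphere f is negative: f = −8.77×10⁻⁵ s⁻¹.
Component geostrophic relations (x east, y north):
u_g = −(1/(fρ)) ∂P/∂y,  v_g = (1/(fρ)) ∂P/∂x
u_g = −(−1.6×10⁻³)/(−8.77×10⁻⁵ × 1.09) = −16.7 m/s;  v_g = (−2.9×10⁻³)/(−8.77×10⁻⁵ × 1.09) = 30.3 m/s
|V_g| = √(u_g² + v_g²) = 34.6 m/s

34.6 m/s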